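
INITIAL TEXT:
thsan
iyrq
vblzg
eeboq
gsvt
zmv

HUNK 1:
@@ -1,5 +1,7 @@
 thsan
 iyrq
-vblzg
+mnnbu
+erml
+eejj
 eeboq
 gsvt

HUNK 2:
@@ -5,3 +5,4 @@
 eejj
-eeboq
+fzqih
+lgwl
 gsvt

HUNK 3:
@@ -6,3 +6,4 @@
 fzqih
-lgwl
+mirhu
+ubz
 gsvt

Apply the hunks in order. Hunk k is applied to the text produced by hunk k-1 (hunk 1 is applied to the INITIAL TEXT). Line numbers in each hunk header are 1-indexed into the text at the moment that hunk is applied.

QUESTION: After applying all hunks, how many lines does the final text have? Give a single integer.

Hunk 1: at line 1 remove [vblzg] add [mnnbu,erml,eejj] -> 8 lines: thsan iyrq mnnbu erml eejj eeboq gsvt zmv
Hunk 2: at line 5 remove [eeboq] add [fzqih,lgwl] -> 9 lines: thsan iyrq mnnbu erml eejj fzqih lgwl gsvt zmv
Hunk 3: at line 6 remove [lgwl] add [mirhu,ubz] -> 10 lines: thsan iyrq mnnbu erml eejj fzqih mirhu ubz gsvt zmv
Final line count: 10

Answer: 10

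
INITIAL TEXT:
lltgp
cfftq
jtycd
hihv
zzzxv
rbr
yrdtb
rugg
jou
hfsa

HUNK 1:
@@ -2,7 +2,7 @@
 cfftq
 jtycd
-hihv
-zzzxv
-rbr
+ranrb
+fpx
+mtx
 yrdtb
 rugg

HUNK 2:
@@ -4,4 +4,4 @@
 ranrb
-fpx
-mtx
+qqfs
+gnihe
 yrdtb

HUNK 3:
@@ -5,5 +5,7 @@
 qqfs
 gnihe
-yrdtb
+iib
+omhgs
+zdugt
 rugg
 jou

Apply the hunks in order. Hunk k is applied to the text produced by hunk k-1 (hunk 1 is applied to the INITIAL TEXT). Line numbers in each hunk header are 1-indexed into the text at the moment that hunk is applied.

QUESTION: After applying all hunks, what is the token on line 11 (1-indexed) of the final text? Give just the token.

Hunk 1: at line 2 remove [hihv,zzzxv,rbr] add [ranrb,fpx,mtx] -> 10 lines: lltgp cfftq jtycd ranrb fpx mtx yrdtb rugg jou hfsa
Hunk 2: at line 4 remove [fpx,mtx] add [qqfs,gnihe] -> 10 lines: lltgp cfftq jtycd ranrb qqfs gnihe yrdtb rugg jou hfsa
Hunk 3: at line 5 remove [yrdtb] add [iib,omhgs,zdugt] -> 12 lines: lltgp cfftq jtycd ranrb qqfs gnihe iib omhgs zdugt rugg jou hfsa
Final line 11: jou

Answer: jou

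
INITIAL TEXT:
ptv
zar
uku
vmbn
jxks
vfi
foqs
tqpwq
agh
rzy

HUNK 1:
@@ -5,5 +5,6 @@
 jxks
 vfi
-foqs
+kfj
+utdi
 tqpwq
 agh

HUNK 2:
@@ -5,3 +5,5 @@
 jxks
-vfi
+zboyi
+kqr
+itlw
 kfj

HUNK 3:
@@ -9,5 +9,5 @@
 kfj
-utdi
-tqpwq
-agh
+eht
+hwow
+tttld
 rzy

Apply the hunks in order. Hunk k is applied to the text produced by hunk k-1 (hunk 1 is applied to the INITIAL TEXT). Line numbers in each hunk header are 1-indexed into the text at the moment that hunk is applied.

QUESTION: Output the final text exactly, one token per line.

Answer: ptv
zar
uku
vmbn
jxks
zboyi
kqr
itlw
kfj
eht
hwow
tttld
rzy

Derivation:
Hunk 1: at line 5 remove [foqs] add [kfj,utdi] -> 11 lines: ptv zar uku vmbn jxks vfi kfj utdi tqpwq agh rzy
Hunk 2: at line 5 remove [vfi] add [zboyi,kqr,itlw] -> 13 lines: ptv zar uku vmbn jxks zboyi kqr itlw kfj utdi tqpwq agh rzy
Hunk 3: at line 9 remove [utdi,tqpwq,agh] add [eht,hwow,tttld] -> 13 lines: ptv zar uku vmbn jxks zboyi kqr itlw kfj eht hwow tttld rzy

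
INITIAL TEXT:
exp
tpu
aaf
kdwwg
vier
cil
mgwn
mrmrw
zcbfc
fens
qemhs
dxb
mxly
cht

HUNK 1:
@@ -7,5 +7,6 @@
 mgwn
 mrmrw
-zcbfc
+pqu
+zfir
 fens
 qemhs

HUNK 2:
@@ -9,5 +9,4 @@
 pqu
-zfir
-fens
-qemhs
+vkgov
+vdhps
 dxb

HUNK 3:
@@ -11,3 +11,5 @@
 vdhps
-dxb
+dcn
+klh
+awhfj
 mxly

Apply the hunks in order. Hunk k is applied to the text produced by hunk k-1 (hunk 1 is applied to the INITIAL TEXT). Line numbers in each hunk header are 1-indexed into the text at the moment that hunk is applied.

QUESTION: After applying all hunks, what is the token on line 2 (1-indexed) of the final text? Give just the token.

Answer: tpu

Derivation:
Hunk 1: at line 7 remove [zcbfc] add [pqu,zfir] -> 15 lines: exp tpu aaf kdwwg vier cil mgwn mrmrw pqu zfir fens qemhs dxb mxly cht
Hunk 2: at line 9 remove [zfir,fens,qemhs] add [vkgov,vdhps] -> 14 lines: exp tpu aaf kdwwg vier cil mgwn mrmrw pqu vkgov vdhps dxb mxly cht
Hunk 3: at line 11 remove [dxb] add [dcn,klh,awhfj] -> 16 lines: exp tpu aaf kdwwg vier cil mgwn mrmrw pqu vkgov vdhps dcn klh awhfj mxly cht
Final line 2: tpu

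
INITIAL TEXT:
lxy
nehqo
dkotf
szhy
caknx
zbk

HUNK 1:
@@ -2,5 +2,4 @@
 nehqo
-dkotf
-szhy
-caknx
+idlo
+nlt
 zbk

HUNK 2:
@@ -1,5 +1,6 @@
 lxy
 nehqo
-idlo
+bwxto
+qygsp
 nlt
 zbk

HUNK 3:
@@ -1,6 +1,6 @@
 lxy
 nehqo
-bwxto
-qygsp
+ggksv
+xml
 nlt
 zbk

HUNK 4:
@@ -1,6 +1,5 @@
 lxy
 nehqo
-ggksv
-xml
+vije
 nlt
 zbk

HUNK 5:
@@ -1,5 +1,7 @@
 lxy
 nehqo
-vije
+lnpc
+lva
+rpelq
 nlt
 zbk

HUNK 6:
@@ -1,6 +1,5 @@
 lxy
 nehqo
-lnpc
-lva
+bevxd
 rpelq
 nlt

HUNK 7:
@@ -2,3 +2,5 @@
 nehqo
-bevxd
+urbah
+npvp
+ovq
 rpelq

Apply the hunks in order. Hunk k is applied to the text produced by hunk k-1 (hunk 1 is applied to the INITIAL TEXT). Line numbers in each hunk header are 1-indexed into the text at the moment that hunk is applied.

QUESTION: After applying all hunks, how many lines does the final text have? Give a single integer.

Answer: 8

Derivation:
Hunk 1: at line 2 remove [dkotf,szhy,caknx] add [idlo,nlt] -> 5 lines: lxy nehqo idlo nlt zbk
Hunk 2: at line 1 remove [idlo] add [bwxto,qygsp] -> 6 lines: lxy nehqo bwxto qygsp nlt zbk
Hunk 3: at line 1 remove [bwxto,qygsp] add [ggksv,xml] -> 6 lines: lxy nehqo ggksv xml nlt zbk
Hunk 4: at line 1 remove [ggksv,xml] add [vije] -> 5 lines: lxy nehqo vije nlt zbk
Hunk 5: at line 1 remove [vije] add [lnpc,lva,rpelq] -> 7 lines: lxy nehqo lnpc lva rpelq nlt zbk
Hunk 6: at line 1 remove [lnpc,lva] add [bevxd] -> 6 lines: lxy nehqo bevxd rpelq nlt zbk
Hunk 7: at line 2 remove [bevxd] add [urbah,npvp,ovq] -> 8 lines: lxy nehqo urbah npvp ovq rpelq nlt zbk
Final line count: 8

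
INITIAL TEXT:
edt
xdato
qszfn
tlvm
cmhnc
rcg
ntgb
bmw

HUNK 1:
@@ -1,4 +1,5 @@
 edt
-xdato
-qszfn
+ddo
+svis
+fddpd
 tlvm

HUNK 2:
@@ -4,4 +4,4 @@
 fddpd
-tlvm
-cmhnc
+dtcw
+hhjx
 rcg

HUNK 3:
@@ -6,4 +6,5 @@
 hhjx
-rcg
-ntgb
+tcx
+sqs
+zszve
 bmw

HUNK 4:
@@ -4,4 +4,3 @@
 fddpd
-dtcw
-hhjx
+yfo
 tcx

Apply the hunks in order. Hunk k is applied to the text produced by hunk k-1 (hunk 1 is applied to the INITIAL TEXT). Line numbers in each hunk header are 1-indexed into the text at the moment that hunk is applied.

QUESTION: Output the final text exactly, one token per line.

Answer: edt
ddo
svis
fddpd
yfo
tcx
sqs
zszve
bmw

Derivation:
Hunk 1: at line 1 remove [xdato,qszfn] add [ddo,svis,fddpd] -> 9 lines: edt ddo svis fddpd tlvm cmhnc rcg ntgb bmw
Hunk 2: at line 4 remove [tlvm,cmhnc] add [dtcw,hhjx] -> 9 lines: edt ddo svis fddpd dtcw hhjx rcg ntgb bmw
Hunk 3: at line 6 remove [rcg,ntgb] add [tcx,sqs,zszve] -> 10 lines: edt ddo svis fddpd dtcw hhjx tcx sqs zszve bmw
Hunk 4: at line 4 remove [dtcw,hhjx] add [yfo] -> 9 lines: edt ddo svis fddpd yfo tcx sqs zszve bmw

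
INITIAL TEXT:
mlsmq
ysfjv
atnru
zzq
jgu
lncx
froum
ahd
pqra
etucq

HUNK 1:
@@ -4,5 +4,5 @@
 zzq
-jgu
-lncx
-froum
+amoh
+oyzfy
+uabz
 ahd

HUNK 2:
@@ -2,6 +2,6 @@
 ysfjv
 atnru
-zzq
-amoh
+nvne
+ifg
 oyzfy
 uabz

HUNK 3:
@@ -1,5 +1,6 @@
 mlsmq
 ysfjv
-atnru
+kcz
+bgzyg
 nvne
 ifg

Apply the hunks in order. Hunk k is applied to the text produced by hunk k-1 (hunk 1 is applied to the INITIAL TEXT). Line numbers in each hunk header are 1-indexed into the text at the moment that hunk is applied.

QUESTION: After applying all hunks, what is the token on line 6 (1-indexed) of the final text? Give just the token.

Answer: ifg

Derivation:
Hunk 1: at line 4 remove [jgu,lncx,froum] add [amoh,oyzfy,uabz] -> 10 lines: mlsmq ysfjv atnru zzq amoh oyzfy uabz ahd pqra etucq
Hunk 2: at line 2 remove [zzq,amoh] add [nvne,ifg] -> 10 lines: mlsmq ysfjv atnru nvne ifg oyzfy uabz ahd pqra etucq
Hunk 3: at line 1 remove [atnru] add [kcz,bgzyg] -> 11 lines: mlsmq ysfjv kcz bgzyg nvne ifg oyzfy uabz ahd pqra etucq
Final line 6: ifg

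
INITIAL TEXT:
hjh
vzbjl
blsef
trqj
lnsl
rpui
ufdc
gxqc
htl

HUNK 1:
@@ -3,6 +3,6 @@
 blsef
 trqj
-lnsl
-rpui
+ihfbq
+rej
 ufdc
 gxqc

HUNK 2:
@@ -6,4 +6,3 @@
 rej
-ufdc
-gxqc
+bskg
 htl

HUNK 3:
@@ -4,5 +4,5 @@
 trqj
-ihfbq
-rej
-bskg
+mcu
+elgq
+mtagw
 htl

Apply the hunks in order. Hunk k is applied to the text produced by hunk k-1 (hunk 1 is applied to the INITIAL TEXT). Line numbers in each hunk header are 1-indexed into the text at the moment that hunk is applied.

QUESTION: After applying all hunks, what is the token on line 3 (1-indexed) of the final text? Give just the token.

Hunk 1: at line 3 remove [lnsl,rpui] add [ihfbq,rej] -> 9 lines: hjh vzbjl blsef trqj ihfbq rej ufdc gxqc htl
Hunk 2: at line 6 remove [ufdc,gxqc] add [bskg] -> 8 lines: hjh vzbjl blsef trqj ihfbq rej bskg htl
Hunk 3: at line 4 remove [ihfbq,rej,bskg] add [mcu,elgq,mtagw] -> 8 lines: hjh vzbjl blsef trqj mcu elgq mtagw htl
Final line 3: blsef

Answer: blsef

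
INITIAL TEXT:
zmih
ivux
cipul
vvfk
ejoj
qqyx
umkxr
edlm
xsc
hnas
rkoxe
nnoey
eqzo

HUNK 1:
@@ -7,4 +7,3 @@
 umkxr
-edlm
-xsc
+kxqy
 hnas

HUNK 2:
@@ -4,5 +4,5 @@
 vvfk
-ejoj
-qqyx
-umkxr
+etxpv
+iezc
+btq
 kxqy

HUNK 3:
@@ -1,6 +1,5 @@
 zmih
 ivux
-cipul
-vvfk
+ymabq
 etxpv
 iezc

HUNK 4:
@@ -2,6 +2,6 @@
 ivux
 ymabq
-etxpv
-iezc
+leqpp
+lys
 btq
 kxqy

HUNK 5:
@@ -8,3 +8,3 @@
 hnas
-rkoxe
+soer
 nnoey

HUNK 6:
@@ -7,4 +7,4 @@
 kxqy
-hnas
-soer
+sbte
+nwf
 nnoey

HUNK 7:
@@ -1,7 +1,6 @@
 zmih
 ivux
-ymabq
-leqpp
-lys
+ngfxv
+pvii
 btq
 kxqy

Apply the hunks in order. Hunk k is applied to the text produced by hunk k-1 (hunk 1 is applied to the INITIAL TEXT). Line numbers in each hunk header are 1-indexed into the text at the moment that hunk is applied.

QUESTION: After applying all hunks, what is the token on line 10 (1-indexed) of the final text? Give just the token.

Answer: eqzo

Derivation:
Hunk 1: at line 7 remove [edlm,xsc] add [kxqy] -> 12 lines: zmih ivux cipul vvfk ejoj qqyx umkxr kxqy hnas rkoxe nnoey eqzo
Hunk 2: at line 4 remove [ejoj,qqyx,umkxr] add [etxpv,iezc,btq] -> 12 lines: zmih ivux cipul vvfk etxpv iezc btq kxqy hnas rkoxe nnoey eqzo
Hunk 3: at line 1 remove [cipul,vvfk] add [ymabq] -> 11 lines: zmih ivux ymabq etxpv iezc btq kxqy hnas rkoxe nnoey eqzo
Hunk 4: at line 2 remove [etxpv,iezc] add [leqpp,lys] -> 11 lines: zmih ivux ymabq leqpp lys btq kxqy hnas rkoxe nnoey eqzo
Hunk 5: at line 8 remove [rkoxe] add [soer] -> 11 lines: zmih ivux ymabq leqpp lys btq kxqy hnas soer nnoey eqzo
Hunk 6: at line 7 remove [hnas,soer] add [sbte,nwf] -> 11 lines: zmih ivux ymabq leqpp lys btq kxqy sbte nwf nnoey eqzo
Hunk 7: at line 1 remove [ymabq,leqpp,lys] add [ngfxv,pvii] -> 10 lines: zmih ivux ngfxv pvii btq kxqy sbte nwf nnoey eqzo
Final line 10: eqzo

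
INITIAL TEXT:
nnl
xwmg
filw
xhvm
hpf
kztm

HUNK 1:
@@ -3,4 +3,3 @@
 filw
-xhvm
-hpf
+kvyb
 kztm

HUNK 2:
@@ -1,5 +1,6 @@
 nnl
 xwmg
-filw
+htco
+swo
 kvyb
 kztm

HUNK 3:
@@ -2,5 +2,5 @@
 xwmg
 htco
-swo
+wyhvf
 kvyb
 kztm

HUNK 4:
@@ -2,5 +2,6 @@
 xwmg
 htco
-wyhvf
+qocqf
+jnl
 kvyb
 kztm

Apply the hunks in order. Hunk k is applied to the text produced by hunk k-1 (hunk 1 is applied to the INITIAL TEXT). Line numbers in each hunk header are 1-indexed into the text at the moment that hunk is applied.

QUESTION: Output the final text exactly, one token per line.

Answer: nnl
xwmg
htco
qocqf
jnl
kvyb
kztm

Derivation:
Hunk 1: at line 3 remove [xhvm,hpf] add [kvyb] -> 5 lines: nnl xwmg filw kvyb kztm
Hunk 2: at line 1 remove [filw] add [htco,swo] -> 6 lines: nnl xwmg htco swo kvyb kztm
Hunk 3: at line 2 remove [swo] add [wyhvf] -> 6 lines: nnl xwmg htco wyhvf kvyb kztm
Hunk 4: at line 2 remove [wyhvf] add [qocqf,jnl] -> 7 lines: nnl xwmg htco qocqf jnl kvyb kztm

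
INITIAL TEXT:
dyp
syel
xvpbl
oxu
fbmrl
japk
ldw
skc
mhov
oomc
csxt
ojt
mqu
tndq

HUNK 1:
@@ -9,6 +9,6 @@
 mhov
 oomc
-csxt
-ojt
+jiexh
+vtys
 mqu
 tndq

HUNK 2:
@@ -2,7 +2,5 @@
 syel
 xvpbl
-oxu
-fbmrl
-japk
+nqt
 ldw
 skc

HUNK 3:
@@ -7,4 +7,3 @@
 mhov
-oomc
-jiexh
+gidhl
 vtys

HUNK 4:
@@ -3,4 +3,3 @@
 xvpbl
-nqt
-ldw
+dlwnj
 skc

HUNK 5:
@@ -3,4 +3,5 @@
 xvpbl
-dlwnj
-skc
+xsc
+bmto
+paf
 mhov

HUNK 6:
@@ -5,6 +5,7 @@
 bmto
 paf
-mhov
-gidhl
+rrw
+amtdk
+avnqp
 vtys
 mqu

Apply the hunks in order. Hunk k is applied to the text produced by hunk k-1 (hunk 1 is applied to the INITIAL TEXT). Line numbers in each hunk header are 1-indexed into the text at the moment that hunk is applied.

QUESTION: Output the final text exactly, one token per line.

Answer: dyp
syel
xvpbl
xsc
bmto
paf
rrw
amtdk
avnqp
vtys
mqu
tndq

Derivation:
Hunk 1: at line 9 remove [csxt,ojt] add [jiexh,vtys] -> 14 lines: dyp syel xvpbl oxu fbmrl japk ldw skc mhov oomc jiexh vtys mqu tndq
Hunk 2: at line 2 remove [oxu,fbmrl,japk] add [nqt] -> 12 lines: dyp syel xvpbl nqt ldw skc mhov oomc jiexh vtys mqu tndq
Hunk 3: at line 7 remove [oomc,jiexh] add [gidhl] -> 11 lines: dyp syel xvpbl nqt ldw skc mhov gidhl vtys mqu tndq
Hunk 4: at line 3 remove [nqt,ldw] add [dlwnj] -> 10 lines: dyp syel xvpbl dlwnj skc mhov gidhl vtys mqu tndq
Hunk 5: at line 3 remove [dlwnj,skc] add [xsc,bmto,paf] -> 11 lines: dyp syel xvpbl xsc bmto paf mhov gidhl vtys mqu tndq
Hunk 6: at line 5 remove [mhov,gidhl] add [rrw,amtdk,avnqp] -> 12 lines: dyp syel xvpbl xsc bmto paf rrw amtdk avnqp vtys mqu tndq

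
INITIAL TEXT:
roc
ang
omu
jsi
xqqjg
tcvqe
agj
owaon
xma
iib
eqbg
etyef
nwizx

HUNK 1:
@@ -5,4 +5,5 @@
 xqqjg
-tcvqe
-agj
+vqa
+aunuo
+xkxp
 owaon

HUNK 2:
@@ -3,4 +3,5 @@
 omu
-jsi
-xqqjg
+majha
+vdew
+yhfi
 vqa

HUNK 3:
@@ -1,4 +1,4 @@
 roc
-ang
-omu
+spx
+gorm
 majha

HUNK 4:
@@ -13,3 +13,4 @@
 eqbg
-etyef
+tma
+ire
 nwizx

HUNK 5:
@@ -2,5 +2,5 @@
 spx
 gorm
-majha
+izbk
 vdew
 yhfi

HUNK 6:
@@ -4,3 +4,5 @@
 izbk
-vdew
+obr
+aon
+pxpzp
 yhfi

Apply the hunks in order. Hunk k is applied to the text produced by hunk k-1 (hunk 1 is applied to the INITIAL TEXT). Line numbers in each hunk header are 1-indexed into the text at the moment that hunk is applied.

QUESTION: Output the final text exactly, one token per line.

Hunk 1: at line 5 remove [tcvqe,agj] add [vqa,aunuo,xkxp] -> 14 lines: roc ang omu jsi xqqjg vqa aunuo xkxp owaon xma iib eqbg etyef nwizx
Hunk 2: at line 3 remove [jsi,xqqjg] add [majha,vdew,yhfi] -> 15 lines: roc ang omu majha vdew yhfi vqa aunuo xkxp owaon xma iib eqbg etyef nwizx
Hunk 3: at line 1 remove [ang,omu] add [spx,gorm] -> 15 lines: roc spx gorm majha vdew yhfi vqa aunuo xkxp owaon xma iib eqbg etyef nwizx
Hunk 4: at line 13 remove [etyef] add [tma,ire] -> 16 lines: roc spx gorm majha vdew yhfi vqa aunuo xkxp owaon xma iib eqbg tma ire nwizx
Hunk 5: at line 2 remove [majha] add [izbk] -> 16 lines: roc spx gorm izbk vdew yhfi vqa aunuo xkxp owaon xma iib eqbg tma ire nwizx
Hunk 6: at line 4 remove [vdew] add [obr,aon,pxpzp] -> 18 lines: roc spx gorm izbk obr aon pxpzp yhfi vqa aunuo xkxp owaon xma iib eqbg tma ire nwizx

Answer: roc
spx
gorm
izbk
obr
aon
pxpzp
yhfi
vqa
aunuo
xkxp
owaon
xma
iib
eqbg
tma
ire
nwizx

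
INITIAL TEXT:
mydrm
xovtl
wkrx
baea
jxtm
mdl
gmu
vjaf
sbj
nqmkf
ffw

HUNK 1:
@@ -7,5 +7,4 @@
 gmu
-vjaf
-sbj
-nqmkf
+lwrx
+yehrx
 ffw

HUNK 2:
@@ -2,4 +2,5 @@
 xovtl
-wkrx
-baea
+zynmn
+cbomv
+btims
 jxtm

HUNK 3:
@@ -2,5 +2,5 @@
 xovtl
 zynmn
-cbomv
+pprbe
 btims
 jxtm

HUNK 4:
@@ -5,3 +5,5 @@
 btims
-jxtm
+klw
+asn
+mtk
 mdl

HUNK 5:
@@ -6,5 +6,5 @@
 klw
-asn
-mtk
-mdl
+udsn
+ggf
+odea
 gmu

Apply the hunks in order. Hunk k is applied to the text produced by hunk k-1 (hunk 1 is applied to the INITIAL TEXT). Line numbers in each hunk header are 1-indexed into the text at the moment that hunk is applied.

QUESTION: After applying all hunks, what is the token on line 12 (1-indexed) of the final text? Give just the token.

Hunk 1: at line 7 remove [vjaf,sbj,nqmkf] add [lwrx,yehrx] -> 10 lines: mydrm xovtl wkrx baea jxtm mdl gmu lwrx yehrx ffw
Hunk 2: at line 2 remove [wkrx,baea] add [zynmn,cbomv,btims] -> 11 lines: mydrm xovtl zynmn cbomv btims jxtm mdl gmu lwrx yehrx ffw
Hunk 3: at line 2 remove [cbomv] add [pprbe] -> 11 lines: mydrm xovtl zynmn pprbe btims jxtm mdl gmu lwrx yehrx ffw
Hunk 4: at line 5 remove [jxtm] add [klw,asn,mtk] -> 13 lines: mydrm xovtl zynmn pprbe btims klw asn mtk mdl gmu lwrx yehrx ffw
Hunk 5: at line 6 remove [asn,mtk,mdl] add [udsn,ggf,odea] -> 13 lines: mydrm xovtl zynmn pprbe btims klw udsn ggf odea gmu lwrx yehrx ffw
Final line 12: yehrx

Answer: yehrx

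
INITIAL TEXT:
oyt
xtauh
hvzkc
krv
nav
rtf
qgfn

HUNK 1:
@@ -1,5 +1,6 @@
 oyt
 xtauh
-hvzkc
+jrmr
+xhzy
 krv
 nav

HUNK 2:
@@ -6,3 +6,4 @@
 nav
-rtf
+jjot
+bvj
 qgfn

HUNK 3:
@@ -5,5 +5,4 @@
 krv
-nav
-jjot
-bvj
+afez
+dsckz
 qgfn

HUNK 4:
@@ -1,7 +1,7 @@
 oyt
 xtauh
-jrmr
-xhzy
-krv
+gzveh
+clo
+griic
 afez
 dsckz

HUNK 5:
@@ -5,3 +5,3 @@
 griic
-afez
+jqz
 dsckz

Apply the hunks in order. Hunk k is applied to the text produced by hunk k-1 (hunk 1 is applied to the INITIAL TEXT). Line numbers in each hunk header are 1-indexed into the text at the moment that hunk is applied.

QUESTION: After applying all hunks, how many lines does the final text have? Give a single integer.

Hunk 1: at line 1 remove [hvzkc] add [jrmr,xhzy] -> 8 lines: oyt xtauh jrmr xhzy krv nav rtf qgfn
Hunk 2: at line 6 remove [rtf] add [jjot,bvj] -> 9 lines: oyt xtauh jrmr xhzy krv nav jjot bvj qgfn
Hunk 3: at line 5 remove [nav,jjot,bvj] add [afez,dsckz] -> 8 lines: oyt xtauh jrmr xhzy krv afez dsckz qgfn
Hunk 4: at line 1 remove [jrmr,xhzy,krv] add [gzveh,clo,griic] -> 8 lines: oyt xtauh gzveh clo griic afez dsckz qgfn
Hunk 5: at line 5 remove [afez] add [jqz] -> 8 lines: oyt xtauh gzveh clo griic jqz dsckz qgfn
Final line count: 8

Answer: 8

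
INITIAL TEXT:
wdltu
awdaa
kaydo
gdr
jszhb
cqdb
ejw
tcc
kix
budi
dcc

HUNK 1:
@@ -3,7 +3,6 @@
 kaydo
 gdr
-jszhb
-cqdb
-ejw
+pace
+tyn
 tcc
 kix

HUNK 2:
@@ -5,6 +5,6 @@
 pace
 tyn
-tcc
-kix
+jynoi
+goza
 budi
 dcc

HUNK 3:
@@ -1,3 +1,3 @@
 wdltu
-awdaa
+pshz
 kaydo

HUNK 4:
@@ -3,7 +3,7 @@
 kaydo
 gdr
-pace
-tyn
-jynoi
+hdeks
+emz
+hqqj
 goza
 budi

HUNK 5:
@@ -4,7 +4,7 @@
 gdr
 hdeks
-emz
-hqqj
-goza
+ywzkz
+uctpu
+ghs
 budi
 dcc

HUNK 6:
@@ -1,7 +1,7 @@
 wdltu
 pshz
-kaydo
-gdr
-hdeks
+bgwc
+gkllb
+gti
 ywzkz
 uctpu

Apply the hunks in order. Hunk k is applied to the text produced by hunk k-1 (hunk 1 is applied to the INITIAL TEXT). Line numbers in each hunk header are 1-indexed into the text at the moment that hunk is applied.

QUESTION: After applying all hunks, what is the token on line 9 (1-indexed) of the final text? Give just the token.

Hunk 1: at line 3 remove [jszhb,cqdb,ejw] add [pace,tyn] -> 10 lines: wdltu awdaa kaydo gdr pace tyn tcc kix budi dcc
Hunk 2: at line 5 remove [tcc,kix] add [jynoi,goza] -> 10 lines: wdltu awdaa kaydo gdr pace tyn jynoi goza budi dcc
Hunk 3: at line 1 remove [awdaa] add [pshz] -> 10 lines: wdltu pshz kaydo gdr pace tyn jynoi goza budi dcc
Hunk 4: at line 3 remove [pace,tyn,jynoi] add [hdeks,emz,hqqj] -> 10 lines: wdltu pshz kaydo gdr hdeks emz hqqj goza budi dcc
Hunk 5: at line 4 remove [emz,hqqj,goza] add [ywzkz,uctpu,ghs] -> 10 lines: wdltu pshz kaydo gdr hdeks ywzkz uctpu ghs budi dcc
Hunk 6: at line 1 remove [kaydo,gdr,hdeks] add [bgwc,gkllb,gti] -> 10 lines: wdltu pshz bgwc gkllb gti ywzkz uctpu ghs budi dcc
Final line 9: budi

Answer: budi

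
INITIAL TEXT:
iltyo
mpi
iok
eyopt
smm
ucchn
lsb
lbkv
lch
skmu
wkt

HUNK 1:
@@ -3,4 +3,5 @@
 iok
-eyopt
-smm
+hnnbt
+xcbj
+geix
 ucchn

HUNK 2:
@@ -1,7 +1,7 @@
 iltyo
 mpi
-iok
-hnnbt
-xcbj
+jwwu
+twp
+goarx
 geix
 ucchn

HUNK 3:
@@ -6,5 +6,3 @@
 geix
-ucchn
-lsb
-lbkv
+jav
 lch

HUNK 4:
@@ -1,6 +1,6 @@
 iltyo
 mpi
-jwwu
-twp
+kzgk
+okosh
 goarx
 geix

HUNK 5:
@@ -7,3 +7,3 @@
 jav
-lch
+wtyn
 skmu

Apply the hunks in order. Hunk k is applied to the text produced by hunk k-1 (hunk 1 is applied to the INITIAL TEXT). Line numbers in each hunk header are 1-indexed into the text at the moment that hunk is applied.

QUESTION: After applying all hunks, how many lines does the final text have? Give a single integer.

Hunk 1: at line 3 remove [eyopt,smm] add [hnnbt,xcbj,geix] -> 12 lines: iltyo mpi iok hnnbt xcbj geix ucchn lsb lbkv lch skmu wkt
Hunk 2: at line 1 remove [iok,hnnbt,xcbj] add [jwwu,twp,goarx] -> 12 lines: iltyo mpi jwwu twp goarx geix ucchn lsb lbkv lch skmu wkt
Hunk 3: at line 6 remove [ucchn,lsb,lbkv] add [jav] -> 10 lines: iltyo mpi jwwu twp goarx geix jav lch skmu wkt
Hunk 4: at line 1 remove [jwwu,twp] add [kzgk,okosh] -> 10 lines: iltyo mpi kzgk okosh goarx geix jav lch skmu wkt
Hunk 5: at line 7 remove [lch] add [wtyn] -> 10 lines: iltyo mpi kzgk okosh goarx geix jav wtyn skmu wkt
Final line count: 10

Answer: 10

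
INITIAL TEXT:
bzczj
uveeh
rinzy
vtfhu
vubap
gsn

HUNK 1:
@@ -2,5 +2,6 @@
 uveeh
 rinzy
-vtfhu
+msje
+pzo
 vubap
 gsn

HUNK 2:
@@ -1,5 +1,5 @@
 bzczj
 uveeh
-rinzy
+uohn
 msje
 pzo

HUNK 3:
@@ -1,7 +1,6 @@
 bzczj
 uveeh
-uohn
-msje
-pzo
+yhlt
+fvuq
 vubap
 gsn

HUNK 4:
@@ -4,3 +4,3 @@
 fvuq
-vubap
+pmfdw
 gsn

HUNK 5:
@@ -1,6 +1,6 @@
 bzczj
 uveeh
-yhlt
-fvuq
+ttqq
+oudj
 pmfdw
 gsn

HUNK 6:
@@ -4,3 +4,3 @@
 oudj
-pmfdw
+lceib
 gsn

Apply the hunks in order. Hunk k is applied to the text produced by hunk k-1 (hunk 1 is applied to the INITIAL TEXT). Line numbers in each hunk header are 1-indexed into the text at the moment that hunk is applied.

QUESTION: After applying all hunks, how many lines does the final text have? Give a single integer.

Hunk 1: at line 2 remove [vtfhu] add [msje,pzo] -> 7 lines: bzczj uveeh rinzy msje pzo vubap gsn
Hunk 2: at line 1 remove [rinzy] add [uohn] -> 7 lines: bzczj uveeh uohn msje pzo vubap gsn
Hunk 3: at line 1 remove [uohn,msje,pzo] add [yhlt,fvuq] -> 6 lines: bzczj uveeh yhlt fvuq vubap gsn
Hunk 4: at line 4 remove [vubap] add [pmfdw] -> 6 lines: bzczj uveeh yhlt fvuq pmfdw gsn
Hunk 5: at line 1 remove [yhlt,fvuq] add [ttqq,oudj] -> 6 lines: bzczj uveeh ttqq oudj pmfdw gsn
Hunk 6: at line 4 remove [pmfdw] add [lceib] -> 6 lines: bzczj uveeh ttqq oudj lceib gsn
Final line count: 6

Answer: 6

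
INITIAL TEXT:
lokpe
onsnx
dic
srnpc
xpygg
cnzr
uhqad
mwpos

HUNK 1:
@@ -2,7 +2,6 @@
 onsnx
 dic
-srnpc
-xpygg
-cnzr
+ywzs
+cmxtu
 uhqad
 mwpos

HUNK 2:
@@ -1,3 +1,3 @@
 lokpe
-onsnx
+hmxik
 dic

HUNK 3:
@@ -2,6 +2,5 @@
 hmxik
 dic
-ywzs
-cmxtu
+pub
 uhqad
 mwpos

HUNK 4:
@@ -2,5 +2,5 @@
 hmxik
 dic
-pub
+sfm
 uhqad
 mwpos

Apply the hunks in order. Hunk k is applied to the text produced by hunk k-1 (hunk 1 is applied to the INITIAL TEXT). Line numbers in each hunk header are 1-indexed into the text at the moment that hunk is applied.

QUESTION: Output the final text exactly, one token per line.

Hunk 1: at line 2 remove [srnpc,xpygg,cnzr] add [ywzs,cmxtu] -> 7 lines: lokpe onsnx dic ywzs cmxtu uhqad mwpos
Hunk 2: at line 1 remove [onsnx] add [hmxik] -> 7 lines: lokpe hmxik dic ywzs cmxtu uhqad mwpos
Hunk 3: at line 2 remove [ywzs,cmxtu] add [pub] -> 6 lines: lokpe hmxik dic pub uhqad mwpos
Hunk 4: at line 2 remove [pub] add [sfm] -> 6 lines: lokpe hmxik dic sfm uhqad mwpos

Answer: lokpe
hmxik
dic
sfm
uhqad
mwpos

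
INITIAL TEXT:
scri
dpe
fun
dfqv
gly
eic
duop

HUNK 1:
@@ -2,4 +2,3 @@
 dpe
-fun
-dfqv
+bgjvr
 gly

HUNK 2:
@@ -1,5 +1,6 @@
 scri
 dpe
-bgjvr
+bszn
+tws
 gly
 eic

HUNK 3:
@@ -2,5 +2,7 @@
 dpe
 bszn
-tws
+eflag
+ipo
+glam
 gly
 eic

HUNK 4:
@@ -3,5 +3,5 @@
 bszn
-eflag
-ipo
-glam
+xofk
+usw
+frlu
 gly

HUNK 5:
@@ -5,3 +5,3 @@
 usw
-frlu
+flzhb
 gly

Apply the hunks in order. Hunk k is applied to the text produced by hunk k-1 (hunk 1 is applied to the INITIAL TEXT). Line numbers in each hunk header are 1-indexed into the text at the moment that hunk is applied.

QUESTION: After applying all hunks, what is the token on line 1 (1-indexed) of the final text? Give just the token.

Hunk 1: at line 2 remove [fun,dfqv] add [bgjvr] -> 6 lines: scri dpe bgjvr gly eic duop
Hunk 2: at line 1 remove [bgjvr] add [bszn,tws] -> 7 lines: scri dpe bszn tws gly eic duop
Hunk 3: at line 2 remove [tws] add [eflag,ipo,glam] -> 9 lines: scri dpe bszn eflag ipo glam gly eic duop
Hunk 4: at line 3 remove [eflag,ipo,glam] add [xofk,usw,frlu] -> 9 lines: scri dpe bszn xofk usw frlu gly eic duop
Hunk 5: at line 5 remove [frlu] add [flzhb] -> 9 lines: scri dpe bszn xofk usw flzhb gly eic duop
Final line 1: scri

Answer: scri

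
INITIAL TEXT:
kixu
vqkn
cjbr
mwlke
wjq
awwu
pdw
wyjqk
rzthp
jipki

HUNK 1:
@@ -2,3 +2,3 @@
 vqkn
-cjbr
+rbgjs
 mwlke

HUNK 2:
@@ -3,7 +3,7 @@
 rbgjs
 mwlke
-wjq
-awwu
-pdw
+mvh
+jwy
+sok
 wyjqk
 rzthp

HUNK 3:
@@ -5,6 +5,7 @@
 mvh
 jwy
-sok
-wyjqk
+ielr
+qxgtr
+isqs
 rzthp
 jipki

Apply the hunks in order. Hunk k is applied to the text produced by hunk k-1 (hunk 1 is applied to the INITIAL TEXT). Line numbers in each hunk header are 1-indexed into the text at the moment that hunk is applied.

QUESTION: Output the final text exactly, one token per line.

Hunk 1: at line 2 remove [cjbr] add [rbgjs] -> 10 lines: kixu vqkn rbgjs mwlke wjq awwu pdw wyjqk rzthp jipki
Hunk 2: at line 3 remove [wjq,awwu,pdw] add [mvh,jwy,sok] -> 10 lines: kixu vqkn rbgjs mwlke mvh jwy sok wyjqk rzthp jipki
Hunk 3: at line 5 remove [sok,wyjqk] add [ielr,qxgtr,isqs] -> 11 lines: kixu vqkn rbgjs mwlke mvh jwy ielr qxgtr isqs rzthp jipki

Answer: kixu
vqkn
rbgjs
mwlke
mvh
jwy
ielr
qxgtr
isqs
rzthp
jipki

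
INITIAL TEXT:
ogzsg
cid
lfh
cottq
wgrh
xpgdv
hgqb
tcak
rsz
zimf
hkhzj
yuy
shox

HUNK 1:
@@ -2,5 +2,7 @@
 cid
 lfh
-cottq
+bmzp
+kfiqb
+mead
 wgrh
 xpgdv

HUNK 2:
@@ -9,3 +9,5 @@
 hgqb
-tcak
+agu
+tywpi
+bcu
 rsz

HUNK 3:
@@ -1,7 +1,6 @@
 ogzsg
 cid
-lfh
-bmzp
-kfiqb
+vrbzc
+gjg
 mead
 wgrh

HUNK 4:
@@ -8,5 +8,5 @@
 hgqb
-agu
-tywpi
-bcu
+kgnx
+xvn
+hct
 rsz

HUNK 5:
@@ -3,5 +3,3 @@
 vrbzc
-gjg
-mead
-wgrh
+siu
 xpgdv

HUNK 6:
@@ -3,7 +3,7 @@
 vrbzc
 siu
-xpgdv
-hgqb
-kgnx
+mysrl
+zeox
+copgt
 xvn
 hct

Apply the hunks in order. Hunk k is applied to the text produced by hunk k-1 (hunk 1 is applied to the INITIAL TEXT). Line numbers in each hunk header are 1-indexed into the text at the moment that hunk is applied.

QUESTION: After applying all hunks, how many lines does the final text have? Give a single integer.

Answer: 14

Derivation:
Hunk 1: at line 2 remove [cottq] add [bmzp,kfiqb,mead] -> 15 lines: ogzsg cid lfh bmzp kfiqb mead wgrh xpgdv hgqb tcak rsz zimf hkhzj yuy shox
Hunk 2: at line 9 remove [tcak] add [agu,tywpi,bcu] -> 17 lines: ogzsg cid lfh bmzp kfiqb mead wgrh xpgdv hgqb agu tywpi bcu rsz zimf hkhzj yuy shox
Hunk 3: at line 1 remove [lfh,bmzp,kfiqb] add [vrbzc,gjg] -> 16 lines: ogzsg cid vrbzc gjg mead wgrh xpgdv hgqb agu tywpi bcu rsz zimf hkhzj yuy shox
Hunk 4: at line 8 remove [agu,tywpi,bcu] add [kgnx,xvn,hct] -> 16 lines: ogzsg cid vrbzc gjg mead wgrh xpgdv hgqb kgnx xvn hct rsz zimf hkhzj yuy shox
Hunk 5: at line 3 remove [gjg,mead,wgrh] add [siu] -> 14 lines: ogzsg cid vrbzc siu xpgdv hgqb kgnx xvn hct rsz zimf hkhzj yuy shox
Hunk 6: at line 3 remove [xpgdv,hgqb,kgnx] add [mysrl,zeox,copgt] -> 14 lines: ogzsg cid vrbzc siu mysrl zeox copgt xvn hct rsz zimf hkhzj yuy shox
Final line count: 14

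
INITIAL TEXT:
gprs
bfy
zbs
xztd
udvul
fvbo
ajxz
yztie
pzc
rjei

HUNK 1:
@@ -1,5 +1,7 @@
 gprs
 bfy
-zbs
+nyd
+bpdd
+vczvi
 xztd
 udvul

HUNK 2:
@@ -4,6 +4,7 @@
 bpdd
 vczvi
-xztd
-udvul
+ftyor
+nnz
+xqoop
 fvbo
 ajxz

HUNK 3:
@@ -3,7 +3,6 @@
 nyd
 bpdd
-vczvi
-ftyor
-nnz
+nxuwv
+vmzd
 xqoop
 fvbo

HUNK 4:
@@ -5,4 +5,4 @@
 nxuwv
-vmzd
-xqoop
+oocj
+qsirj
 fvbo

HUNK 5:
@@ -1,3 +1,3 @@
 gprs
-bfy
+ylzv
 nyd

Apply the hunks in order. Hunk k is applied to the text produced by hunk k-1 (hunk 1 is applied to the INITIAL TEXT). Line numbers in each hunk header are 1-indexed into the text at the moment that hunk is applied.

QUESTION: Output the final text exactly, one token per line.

Answer: gprs
ylzv
nyd
bpdd
nxuwv
oocj
qsirj
fvbo
ajxz
yztie
pzc
rjei

Derivation:
Hunk 1: at line 1 remove [zbs] add [nyd,bpdd,vczvi] -> 12 lines: gprs bfy nyd bpdd vczvi xztd udvul fvbo ajxz yztie pzc rjei
Hunk 2: at line 4 remove [xztd,udvul] add [ftyor,nnz,xqoop] -> 13 lines: gprs bfy nyd bpdd vczvi ftyor nnz xqoop fvbo ajxz yztie pzc rjei
Hunk 3: at line 3 remove [vczvi,ftyor,nnz] add [nxuwv,vmzd] -> 12 lines: gprs bfy nyd bpdd nxuwv vmzd xqoop fvbo ajxz yztie pzc rjei
Hunk 4: at line 5 remove [vmzd,xqoop] add [oocj,qsirj] -> 12 lines: gprs bfy nyd bpdd nxuwv oocj qsirj fvbo ajxz yztie pzc rjei
Hunk 5: at line 1 remove [bfy] add [ylzv] -> 12 lines: gprs ylzv nyd bpdd nxuwv oocj qsirj fvbo ajxz yztie pzc rjei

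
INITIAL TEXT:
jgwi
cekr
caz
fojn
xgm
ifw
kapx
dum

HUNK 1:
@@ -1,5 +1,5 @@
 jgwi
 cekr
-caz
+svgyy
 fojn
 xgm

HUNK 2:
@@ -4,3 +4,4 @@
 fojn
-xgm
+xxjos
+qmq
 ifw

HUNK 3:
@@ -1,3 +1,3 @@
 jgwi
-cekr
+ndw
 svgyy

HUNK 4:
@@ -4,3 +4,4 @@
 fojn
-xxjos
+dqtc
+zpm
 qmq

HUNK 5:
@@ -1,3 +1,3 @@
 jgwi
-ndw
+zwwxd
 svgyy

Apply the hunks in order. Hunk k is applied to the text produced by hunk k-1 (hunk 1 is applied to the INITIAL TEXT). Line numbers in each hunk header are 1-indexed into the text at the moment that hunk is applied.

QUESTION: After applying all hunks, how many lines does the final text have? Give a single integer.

Answer: 10

Derivation:
Hunk 1: at line 1 remove [caz] add [svgyy] -> 8 lines: jgwi cekr svgyy fojn xgm ifw kapx dum
Hunk 2: at line 4 remove [xgm] add [xxjos,qmq] -> 9 lines: jgwi cekr svgyy fojn xxjos qmq ifw kapx dum
Hunk 3: at line 1 remove [cekr] add [ndw] -> 9 lines: jgwi ndw svgyy fojn xxjos qmq ifw kapx dum
Hunk 4: at line 4 remove [xxjos] add [dqtc,zpm] -> 10 lines: jgwi ndw svgyy fojn dqtc zpm qmq ifw kapx dum
Hunk 5: at line 1 remove [ndw] add [zwwxd] -> 10 lines: jgwi zwwxd svgyy fojn dqtc zpm qmq ifw kapx dum
Final line count: 10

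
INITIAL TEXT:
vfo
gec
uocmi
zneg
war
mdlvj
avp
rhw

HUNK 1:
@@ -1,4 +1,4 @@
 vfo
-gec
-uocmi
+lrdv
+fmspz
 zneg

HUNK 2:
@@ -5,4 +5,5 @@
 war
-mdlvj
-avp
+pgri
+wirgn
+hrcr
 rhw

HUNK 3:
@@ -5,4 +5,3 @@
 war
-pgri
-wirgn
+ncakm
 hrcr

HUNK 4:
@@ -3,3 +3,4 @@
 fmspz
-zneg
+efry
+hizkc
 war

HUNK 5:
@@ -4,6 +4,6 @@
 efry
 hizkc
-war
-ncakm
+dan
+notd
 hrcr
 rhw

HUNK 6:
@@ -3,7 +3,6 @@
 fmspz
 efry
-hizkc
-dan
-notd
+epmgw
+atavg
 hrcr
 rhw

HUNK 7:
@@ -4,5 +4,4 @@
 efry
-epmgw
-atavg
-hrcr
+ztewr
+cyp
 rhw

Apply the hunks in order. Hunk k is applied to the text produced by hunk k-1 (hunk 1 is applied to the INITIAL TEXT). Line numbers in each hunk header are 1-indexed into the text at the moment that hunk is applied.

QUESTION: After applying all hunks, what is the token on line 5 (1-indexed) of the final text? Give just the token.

Hunk 1: at line 1 remove [gec,uocmi] add [lrdv,fmspz] -> 8 lines: vfo lrdv fmspz zneg war mdlvj avp rhw
Hunk 2: at line 5 remove [mdlvj,avp] add [pgri,wirgn,hrcr] -> 9 lines: vfo lrdv fmspz zneg war pgri wirgn hrcr rhw
Hunk 3: at line 5 remove [pgri,wirgn] add [ncakm] -> 8 lines: vfo lrdv fmspz zneg war ncakm hrcr rhw
Hunk 4: at line 3 remove [zneg] add [efry,hizkc] -> 9 lines: vfo lrdv fmspz efry hizkc war ncakm hrcr rhw
Hunk 5: at line 4 remove [war,ncakm] add [dan,notd] -> 9 lines: vfo lrdv fmspz efry hizkc dan notd hrcr rhw
Hunk 6: at line 3 remove [hizkc,dan,notd] add [epmgw,atavg] -> 8 lines: vfo lrdv fmspz efry epmgw atavg hrcr rhw
Hunk 7: at line 4 remove [epmgw,atavg,hrcr] add [ztewr,cyp] -> 7 lines: vfo lrdv fmspz efry ztewr cyp rhw
Final line 5: ztewr

Answer: ztewr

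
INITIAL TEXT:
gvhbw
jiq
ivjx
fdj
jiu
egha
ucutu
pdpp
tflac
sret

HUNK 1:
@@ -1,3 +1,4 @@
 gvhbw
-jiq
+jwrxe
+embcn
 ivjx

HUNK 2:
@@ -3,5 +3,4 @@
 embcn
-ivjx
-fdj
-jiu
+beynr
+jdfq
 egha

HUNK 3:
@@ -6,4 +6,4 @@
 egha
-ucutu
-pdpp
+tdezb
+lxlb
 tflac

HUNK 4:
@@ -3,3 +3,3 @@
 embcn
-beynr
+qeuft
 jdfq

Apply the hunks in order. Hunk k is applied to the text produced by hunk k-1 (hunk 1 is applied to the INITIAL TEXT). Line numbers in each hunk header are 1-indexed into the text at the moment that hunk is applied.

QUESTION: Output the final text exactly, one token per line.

Answer: gvhbw
jwrxe
embcn
qeuft
jdfq
egha
tdezb
lxlb
tflac
sret

Derivation:
Hunk 1: at line 1 remove [jiq] add [jwrxe,embcn] -> 11 lines: gvhbw jwrxe embcn ivjx fdj jiu egha ucutu pdpp tflac sret
Hunk 2: at line 3 remove [ivjx,fdj,jiu] add [beynr,jdfq] -> 10 lines: gvhbw jwrxe embcn beynr jdfq egha ucutu pdpp tflac sret
Hunk 3: at line 6 remove [ucutu,pdpp] add [tdezb,lxlb] -> 10 lines: gvhbw jwrxe embcn beynr jdfq egha tdezb lxlb tflac sret
Hunk 4: at line 3 remove [beynr] add [qeuft] -> 10 lines: gvhbw jwrxe embcn qeuft jdfq egha tdezb lxlb tflac sret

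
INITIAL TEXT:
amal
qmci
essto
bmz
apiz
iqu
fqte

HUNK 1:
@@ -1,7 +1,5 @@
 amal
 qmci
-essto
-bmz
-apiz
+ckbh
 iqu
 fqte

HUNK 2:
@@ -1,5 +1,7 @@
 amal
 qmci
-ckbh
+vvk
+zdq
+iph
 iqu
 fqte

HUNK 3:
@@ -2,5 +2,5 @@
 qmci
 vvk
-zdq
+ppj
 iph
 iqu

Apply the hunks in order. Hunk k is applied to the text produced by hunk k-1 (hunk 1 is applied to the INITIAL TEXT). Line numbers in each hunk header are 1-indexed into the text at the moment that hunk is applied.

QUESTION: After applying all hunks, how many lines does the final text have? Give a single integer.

Answer: 7

Derivation:
Hunk 1: at line 1 remove [essto,bmz,apiz] add [ckbh] -> 5 lines: amal qmci ckbh iqu fqte
Hunk 2: at line 1 remove [ckbh] add [vvk,zdq,iph] -> 7 lines: amal qmci vvk zdq iph iqu fqte
Hunk 3: at line 2 remove [zdq] add [ppj] -> 7 lines: amal qmci vvk ppj iph iqu fqte
Final line count: 7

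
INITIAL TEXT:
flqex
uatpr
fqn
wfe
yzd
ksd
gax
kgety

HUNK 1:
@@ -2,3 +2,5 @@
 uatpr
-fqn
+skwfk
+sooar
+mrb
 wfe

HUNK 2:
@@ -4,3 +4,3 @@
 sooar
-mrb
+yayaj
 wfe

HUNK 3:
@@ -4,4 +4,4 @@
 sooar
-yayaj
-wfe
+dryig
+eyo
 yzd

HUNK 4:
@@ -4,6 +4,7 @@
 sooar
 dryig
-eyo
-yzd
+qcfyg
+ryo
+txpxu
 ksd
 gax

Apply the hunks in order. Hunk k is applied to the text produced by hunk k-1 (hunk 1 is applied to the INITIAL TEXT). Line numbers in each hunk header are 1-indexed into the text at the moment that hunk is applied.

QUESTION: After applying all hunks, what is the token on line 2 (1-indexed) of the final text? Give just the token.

Answer: uatpr

Derivation:
Hunk 1: at line 2 remove [fqn] add [skwfk,sooar,mrb] -> 10 lines: flqex uatpr skwfk sooar mrb wfe yzd ksd gax kgety
Hunk 2: at line 4 remove [mrb] add [yayaj] -> 10 lines: flqex uatpr skwfk sooar yayaj wfe yzd ksd gax kgety
Hunk 3: at line 4 remove [yayaj,wfe] add [dryig,eyo] -> 10 lines: flqex uatpr skwfk sooar dryig eyo yzd ksd gax kgety
Hunk 4: at line 4 remove [eyo,yzd] add [qcfyg,ryo,txpxu] -> 11 lines: flqex uatpr skwfk sooar dryig qcfyg ryo txpxu ksd gax kgety
Final line 2: uatpr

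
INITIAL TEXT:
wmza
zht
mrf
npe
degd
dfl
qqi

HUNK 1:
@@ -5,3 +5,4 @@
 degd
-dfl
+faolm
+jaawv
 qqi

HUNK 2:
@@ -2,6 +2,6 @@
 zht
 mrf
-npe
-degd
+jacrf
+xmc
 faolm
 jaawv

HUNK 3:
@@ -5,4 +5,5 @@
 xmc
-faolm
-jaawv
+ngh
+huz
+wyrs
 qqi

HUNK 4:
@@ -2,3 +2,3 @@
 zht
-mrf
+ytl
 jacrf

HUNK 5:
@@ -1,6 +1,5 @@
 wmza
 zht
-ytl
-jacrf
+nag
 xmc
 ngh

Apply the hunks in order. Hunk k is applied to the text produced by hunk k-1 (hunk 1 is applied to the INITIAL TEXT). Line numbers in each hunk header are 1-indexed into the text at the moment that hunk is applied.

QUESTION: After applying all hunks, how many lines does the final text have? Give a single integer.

Answer: 8

Derivation:
Hunk 1: at line 5 remove [dfl] add [faolm,jaawv] -> 8 lines: wmza zht mrf npe degd faolm jaawv qqi
Hunk 2: at line 2 remove [npe,degd] add [jacrf,xmc] -> 8 lines: wmza zht mrf jacrf xmc faolm jaawv qqi
Hunk 3: at line 5 remove [faolm,jaawv] add [ngh,huz,wyrs] -> 9 lines: wmza zht mrf jacrf xmc ngh huz wyrs qqi
Hunk 4: at line 2 remove [mrf] add [ytl] -> 9 lines: wmza zht ytl jacrf xmc ngh huz wyrs qqi
Hunk 5: at line 1 remove [ytl,jacrf] add [nag] -> 8 lines: wmza zht nag xmc ngh huz wyrs qqi
Final line count: 8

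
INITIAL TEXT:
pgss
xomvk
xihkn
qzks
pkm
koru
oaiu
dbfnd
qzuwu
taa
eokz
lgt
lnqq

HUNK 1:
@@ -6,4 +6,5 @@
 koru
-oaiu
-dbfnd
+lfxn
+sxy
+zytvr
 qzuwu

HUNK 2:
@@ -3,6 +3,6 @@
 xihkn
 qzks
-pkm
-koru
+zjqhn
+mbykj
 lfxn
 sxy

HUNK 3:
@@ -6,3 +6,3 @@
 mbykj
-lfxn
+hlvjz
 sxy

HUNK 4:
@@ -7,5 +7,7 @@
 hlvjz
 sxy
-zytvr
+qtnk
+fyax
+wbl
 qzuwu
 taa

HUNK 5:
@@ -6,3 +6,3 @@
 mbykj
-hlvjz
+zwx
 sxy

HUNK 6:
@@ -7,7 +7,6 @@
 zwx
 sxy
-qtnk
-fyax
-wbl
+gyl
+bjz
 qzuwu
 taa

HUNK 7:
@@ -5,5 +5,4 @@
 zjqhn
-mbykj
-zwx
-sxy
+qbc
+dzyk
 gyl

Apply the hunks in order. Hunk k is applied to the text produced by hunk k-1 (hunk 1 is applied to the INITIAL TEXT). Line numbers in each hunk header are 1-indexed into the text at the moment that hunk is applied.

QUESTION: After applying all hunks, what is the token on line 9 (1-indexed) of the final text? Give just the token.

Answer: bjz

Derivation:
Hunk 1: at line 6 remove [oaiu,dbfnd] add [lfxn,sxy,zytvr] -> 14 lines: pgss xomvk xihkn qzks pkm koru lfxn sxy zytvr qzuwu taa eokz lgt lnqq
Hunk 2: at line 3 remove [pkm,koru] add [zjqhn,mbykj] -> 14 lines: pgss xomvk xihkn qzks zjqhn mbykj lfxn sxy zytvr qzuwu taa eokz lgt lnqq
Hunk 3: at line 6 remove [lfxn] add [hlvjz] -> 14 lines: pgss xomvk xihkn qzks zjqhn mbykj hlvjz sxy zytvr qzuwu taa eokz lgt lnqq
Hunk 4: at line 7 remove [zytvr] add [qtnk,fyax,wbl] -> 16 lines: pgss xomvk xihkn qzks zjqhn mbykj hlvjz sxy qtnk fyax wbl qzuwu taa eokz lgt lnqq
Hunk 5: at line 6 remove [hlvjz] add [zwx] -> 16 lines: pgss xomvk xihkn qzks zjqhn mbykj zwx sxy qtnk fyax wbl qzuwu taa eokz lgt lnqq
Hunk 6: at line 7 remove [qtnk,fyax,wbl] add [gyl,bjz] -> 15 lines: pgss xomvk xihkn qzks zjqhn mbykj zwx sxy gyl bjz qzuwu taa eokz lgt lnqq
Hunk 7: at line 5 remove [mbykj,zwx,sxy] add [qbc,dzyk] -> 14 lines: pgss xomvk xihkn qzks zjqhn qbc dzyk gyl bjz qzuwu taa eokz lgt lnqq
Final line 9: bjz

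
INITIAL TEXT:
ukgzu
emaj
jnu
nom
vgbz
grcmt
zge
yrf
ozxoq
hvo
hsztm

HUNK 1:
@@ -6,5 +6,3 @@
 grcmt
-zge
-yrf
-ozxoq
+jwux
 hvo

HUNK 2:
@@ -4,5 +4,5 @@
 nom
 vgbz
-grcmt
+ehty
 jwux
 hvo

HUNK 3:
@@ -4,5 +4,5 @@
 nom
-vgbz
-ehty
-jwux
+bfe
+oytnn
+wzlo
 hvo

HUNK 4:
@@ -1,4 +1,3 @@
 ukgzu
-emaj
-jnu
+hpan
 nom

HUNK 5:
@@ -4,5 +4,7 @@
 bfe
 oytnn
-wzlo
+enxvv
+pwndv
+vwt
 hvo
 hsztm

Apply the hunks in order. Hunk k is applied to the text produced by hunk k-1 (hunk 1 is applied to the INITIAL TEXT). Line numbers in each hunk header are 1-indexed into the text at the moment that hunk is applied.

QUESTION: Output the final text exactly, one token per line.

Hunk 1: at line 6 remove [zge,yrf,ozxoq] add [jwux] -> 9 lines: ukgzu emaj jnu nom vgbz grcmt jwux hvo hsztm
Hunk 2: at line 4 remove [grcmt] add [ehty] -> 9 lines: ukgzu emaj jnu nom vgbz ehty jwux hvo hsztm
Hunk 3: at line 4 remove [vgbz,ehty,jwux] add [bfe,oytnn,wzlo] -> 9 lines: ukgzu emaj jnu nom bfe oytnn wzlo hvo hsztm
Hunk 4: at line 1 remove [emaj,jnu] add [hpan] -> 8 lines: ukgzu hpan nom bfe oytnn wzlo hvo hsztm
Hunk 5: at line 4 remove [wzlo] add [enxvv,pwndv,vwt] -> 10 lines: ukgzu hpan nom bfe oytnn enxvv pwndv vwt hvo hsztm

Answer: ukgzu
hpan
nom
bfe
oytnn
enxvv
pwndv
vwt
hvo
hsztm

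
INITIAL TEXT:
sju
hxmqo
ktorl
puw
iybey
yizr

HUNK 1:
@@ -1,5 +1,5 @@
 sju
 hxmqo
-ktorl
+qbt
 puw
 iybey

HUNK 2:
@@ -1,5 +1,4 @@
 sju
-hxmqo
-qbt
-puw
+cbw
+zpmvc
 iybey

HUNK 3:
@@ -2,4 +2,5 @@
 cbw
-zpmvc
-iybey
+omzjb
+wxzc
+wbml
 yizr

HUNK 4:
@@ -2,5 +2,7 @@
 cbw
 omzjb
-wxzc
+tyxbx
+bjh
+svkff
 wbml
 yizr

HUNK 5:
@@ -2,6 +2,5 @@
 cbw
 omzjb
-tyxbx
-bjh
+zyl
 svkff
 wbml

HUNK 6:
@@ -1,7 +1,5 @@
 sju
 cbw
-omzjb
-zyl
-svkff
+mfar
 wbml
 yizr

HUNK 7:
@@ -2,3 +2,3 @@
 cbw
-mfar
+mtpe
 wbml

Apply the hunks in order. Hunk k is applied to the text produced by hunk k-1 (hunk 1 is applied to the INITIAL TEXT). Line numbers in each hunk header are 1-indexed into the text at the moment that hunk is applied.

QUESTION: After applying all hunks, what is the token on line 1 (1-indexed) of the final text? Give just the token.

Answer: sju

Derivation:
Hunk 1: at line 1 remove [ktorl] add [qbt] -> 6 lines: sju hxmqo qbt puw iybey yizr
Hunk 2: at line 1 remove [hxmqo,qbt,puw] add [cbw,zpmvc] -> 5 lines: sju cbw zpmvc iybey yizr
Hunk 3: at line 2 remove [zpmvc,iybey] add [omzjb,wxzc,wbml] -> 6 lines: sju cbw omzjb wxzc wbml yizr
Hunk 4: at line 2 remove [wxzc] add [tyxbx,bjh,svkff] -> 8 lines: sju cbw omzjb tyxbx bjh svkff wbml yizr
Hunk 5: at line 2 remove [tyxbx,bjh] add [zyl] -> 7 lines: sju cbw omzjb zyl svkff wbml yizr
Hunk 6: at line 1 remove [omzjb,zyl,svkff] add [mfar] -> 5 lines: sju cbw mfar wbml yizr
Hunk 7: at line 2 remove [mfar] add [mtpe] -> 5 lines: sju cbw mtpe wbml yizr
Final line 1: sju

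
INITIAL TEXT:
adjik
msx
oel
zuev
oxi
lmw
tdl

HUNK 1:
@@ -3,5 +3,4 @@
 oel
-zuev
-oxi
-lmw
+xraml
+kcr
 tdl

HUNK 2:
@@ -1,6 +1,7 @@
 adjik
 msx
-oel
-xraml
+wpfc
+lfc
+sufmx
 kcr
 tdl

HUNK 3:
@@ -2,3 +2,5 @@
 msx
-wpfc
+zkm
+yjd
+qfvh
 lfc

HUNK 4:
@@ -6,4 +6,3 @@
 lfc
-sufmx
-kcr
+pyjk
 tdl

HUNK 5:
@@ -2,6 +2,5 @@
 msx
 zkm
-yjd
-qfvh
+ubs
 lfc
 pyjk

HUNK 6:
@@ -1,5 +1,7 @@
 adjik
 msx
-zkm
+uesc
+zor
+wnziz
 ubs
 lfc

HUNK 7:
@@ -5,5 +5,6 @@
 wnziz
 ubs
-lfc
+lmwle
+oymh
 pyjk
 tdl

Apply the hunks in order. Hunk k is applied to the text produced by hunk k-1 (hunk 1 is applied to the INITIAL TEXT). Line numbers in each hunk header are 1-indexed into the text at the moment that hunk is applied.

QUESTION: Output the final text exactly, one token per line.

Hunk 1: at line 3 remove [zuev,oxi,lmw] add [xraml,kcr] -> 6 lines: adjik msx oel xraml kcr tdl
Hunk 2: at line 1 remove [oel,xraml] add [wpfc,lfc,sufmx] -> 7 lines: adjik msx wpfc lfc sufmx kcr tdl
Hunk 3: at line 2 remove [wpfc] add [zkm,yjd,qfvh] -> 9 lines: adjik msx zkm yjd qfvh lfc sufmx kcr tdl
Hunk 4: at line 6 remove [sufmx,kcr] add [pyjk] -> 8 lines: adjik msx zkm yjd qfvh lfc pyjk tdl
Hunk 5: at line 2 remove [yjd,qfvh] add [ubs] -> 7 lines: adjik msx zkm ubs lfc pyjk tdl
Hunk 6: at line 1 remove [zkm] add [uesc,zor,wnziz] -> 9 lines: adjik msx uesc zor wnziz ubs lfc pyjk tdl
Hunk 7: at line 5 remove [lfc] add [lmwle,oymh] -> 10 lines: adjik msx uesc zor wnziz ubs lmwle oymh pyjk tdl

Answer: adjik
msx
uesc
zor
wnziz
ubs
lmwle
oymh
pyjk
tdl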